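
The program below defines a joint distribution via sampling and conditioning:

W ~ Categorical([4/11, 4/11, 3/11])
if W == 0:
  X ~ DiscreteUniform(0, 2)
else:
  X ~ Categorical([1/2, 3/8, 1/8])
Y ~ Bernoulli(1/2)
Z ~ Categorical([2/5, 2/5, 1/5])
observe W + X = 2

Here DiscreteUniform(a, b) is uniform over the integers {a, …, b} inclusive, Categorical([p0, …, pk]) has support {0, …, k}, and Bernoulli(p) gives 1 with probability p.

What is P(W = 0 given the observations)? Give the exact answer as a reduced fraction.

P(W = 0 | obs) = 4/13

Enumerate traces; 18 have nonzero weight after conditioning:
  (W=0, X=2, Y=0, Z=0) weight 4/165
  (W=0, X=2, Y=0, Z=1) weight 4/165
  (W=0, X=2, Y=0, Z=2) weight 2/165
  (W=0, X=2, Y=1, Z=0) weight 4/165
  (W=0, X=2, Y=1, Z=1) weight 4/165
  (W=0, X=2, Y=1, Z=2) weight 2/165
  (W=1, X=1, Y=0, Z=0) weight 3/110
  (W=1, X=1, Y=0, Z=1) weight 3/110
  (W=2, X=0, Y=0, Z=0) weight 3/110
  … 9 more
Group by W:
  weight(W=0) = 4/33
  weight(W=1) = 3/22
  weight(W=2) = 3/22
Total weight = 4/33 + 3/22 + 3/22 = 13/33
P(W=0 | obs) = 4/33 / 13/33 = 4/13
P(W=1 | obs) = 3/22 / 13/33 = 9/26
P(W=2 | obs) = 3/22 / 13/33 = 9/26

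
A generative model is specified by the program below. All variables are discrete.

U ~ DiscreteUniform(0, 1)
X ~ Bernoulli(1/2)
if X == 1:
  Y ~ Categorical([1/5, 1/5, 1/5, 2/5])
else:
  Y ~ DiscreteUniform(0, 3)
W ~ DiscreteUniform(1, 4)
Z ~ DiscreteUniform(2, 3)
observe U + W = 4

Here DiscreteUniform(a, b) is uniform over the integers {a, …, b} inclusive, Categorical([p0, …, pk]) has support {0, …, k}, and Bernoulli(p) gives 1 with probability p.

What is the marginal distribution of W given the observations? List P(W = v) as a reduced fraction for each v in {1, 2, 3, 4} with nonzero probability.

Enumerate traces; 32 have nonzero weight after conditioning:
  (U=0, X=0, Y=0, W=4, Z=2) weight 1/128
  (U=0, X=0, Y=0, W=4, Z=3) weight 1/128
  (U=0, X=0, Y=1, W=4, Z=2) weight 1/128
  (U=0, X=0, Y=1, W=4, Z=3) weight 1/128
  (U=0, X=0, Y=2, W=4, Z=2) weight 1/128
  (U=0, X=0, Y=2, W=4, Z=3) weight 1/128
  (U=0, X=0, Y=3, W=4, Z=2) weight 1/128
  (U=0, X=0, Y=3, W=4, Z=3) weight 1/128
  (U=1, X=0, Y=0, W=3, Z=2) weight 1/128
  … 23 more
Group by W:
  weight(W=3) = 1/8
  weight(W=4) = 1/8
Total weight = 1/8 + 1/8 = 1/4
P(W=3 | obs) = 1/8 / 1/4 = 1/2
P(W=4 | obs) = 1/8 / 1/4 = 1/2

P(W=3) = 1/2, P(W=4) = 1/2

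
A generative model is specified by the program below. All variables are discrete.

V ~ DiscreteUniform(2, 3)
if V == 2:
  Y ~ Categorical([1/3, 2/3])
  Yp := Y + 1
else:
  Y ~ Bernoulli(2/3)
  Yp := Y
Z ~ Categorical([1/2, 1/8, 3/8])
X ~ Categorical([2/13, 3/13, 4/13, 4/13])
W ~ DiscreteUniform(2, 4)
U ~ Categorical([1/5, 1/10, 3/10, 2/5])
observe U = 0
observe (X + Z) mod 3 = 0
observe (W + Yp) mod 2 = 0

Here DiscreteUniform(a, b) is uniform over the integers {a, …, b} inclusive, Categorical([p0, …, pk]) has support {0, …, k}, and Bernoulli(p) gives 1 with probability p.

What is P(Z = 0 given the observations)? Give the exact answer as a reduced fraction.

Enumerate traces; 24 have nonzero weight after conditioning:
  (V=2, Y=0, Z=0, X=0, W=3, U=0) weight 1/1170
  (V=2, Y=0, Z=0, X=3, W=3, U=0) weight 1/585
  (V=2, Y=0, Z=1, X=2, W=3, U=0) weight 1/2340
  (V=2, Y=0, Z=2, X=1, W=3, U=0) weight 1/1040
  (V=2, Y=1, Z=0, X=0, W=2, U=0) weight 1/585
  (V=2, Y=1, Z=0, X=0, W=4, U=0) weight 1/585
  (V=2, Y=1, Z=0, X=3, W=2, U=0) weight 2/585
  (V=2, Y=1, Z=0, X=3, W=4, U=0) weight 2/585
  … 16 more
Group by Z:
  weight(Z=0) = 3/130
  weight(Z=1) = 1/260
  weight(Z=2) = 9/1040
Total weight = 3/130 + 1/260 + 9/1040 = 37/1040
P(Z=0 | obs) = 3/130 / 37/1040 = 24/37
P(Z=1 | obs) = 1/260 / 37/1040 = 4/37
P(Z=2 | obs) = 9/1040 / 37/1040 = 9/37

P(Z = 0 | obs) = 24/37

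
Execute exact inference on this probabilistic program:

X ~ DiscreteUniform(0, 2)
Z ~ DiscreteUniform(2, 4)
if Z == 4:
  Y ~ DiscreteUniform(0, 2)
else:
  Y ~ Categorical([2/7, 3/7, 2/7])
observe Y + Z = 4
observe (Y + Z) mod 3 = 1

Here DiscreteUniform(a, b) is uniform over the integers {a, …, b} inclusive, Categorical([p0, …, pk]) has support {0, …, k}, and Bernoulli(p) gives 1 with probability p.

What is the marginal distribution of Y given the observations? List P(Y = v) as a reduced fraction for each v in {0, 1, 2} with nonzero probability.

Enumerate traces; 9 have nonzero weight after conditioning:
  (X=0, Z=2, Y=2) weight 2/63
  (X=0, Z=3, Y=1) weight 1/21
  (X=0, Z=4, Y=0) weight 1/27
  (X=1, Z=2, Y=2) weight 2/63
  (X=1, Z=3, Y=1) weight 1/21
  (X=1, Z=4, Y=0) weight 1/27
  (X=2, Z=2, Y=2) weight 2/63
  (X=2, Z=3, Y=1) weight 1/21
  … 1 more
Group by Y:
  weight(Y=0) = 1/9
  weight(Y=1) = 1/7
  weight(Y=2) = 2/21
Total weight = 1/9 + 1/7 + 2/21 = 22/63
P(Y=0 | obs) = 1/9 / 22/63 = 7/22
P(Y=1 | obs) = 1/7 / 22/63 = 9/22
P(Y=2 | obs) = 2/21 / 22/63 = 3/11

P(Y=0) = 7/22, P(Y=1) = 9/22, P(Y=2) = 3/11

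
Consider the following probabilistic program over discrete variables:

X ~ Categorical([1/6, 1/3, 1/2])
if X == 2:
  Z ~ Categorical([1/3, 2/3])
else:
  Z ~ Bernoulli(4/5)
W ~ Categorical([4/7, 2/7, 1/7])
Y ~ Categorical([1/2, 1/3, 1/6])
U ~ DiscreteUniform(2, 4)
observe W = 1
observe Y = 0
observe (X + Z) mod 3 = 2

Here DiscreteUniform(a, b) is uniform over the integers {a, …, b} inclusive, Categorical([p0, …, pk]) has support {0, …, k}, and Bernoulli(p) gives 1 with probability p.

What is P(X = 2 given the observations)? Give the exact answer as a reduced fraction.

P(X = 2 | obs) = 5/13

Enumerate traces; 6 have nonzero weight after conditioning:
  (X=1, Z=1, W=1, Y=0, U=2) weight 4/315
  (X=1, Z=1, W=1, Y=0, U=3) weight 4/315
  (X=1, Z=1, W=1, Y=0, U=4) weight 4/315
  (X=2, Z=0, W=1, Y=0, U=2) weight 1/126
  (X=2, Z=0, W=1, Y=0, U=3) weight 1/126
  (X=2, Z=0, W=1, Y=0, U=4) weight 1/126
Group by X:
  weight(X=1) = 4/105
  weight(X=2) = 1/42
Total weight = 4/105 + 1/42 = 13/210
P(X=1 | obs) = 4/105 / 13/210 = 8/13
P(X=2 | obs) = 1/42 / 13/210 = 5/13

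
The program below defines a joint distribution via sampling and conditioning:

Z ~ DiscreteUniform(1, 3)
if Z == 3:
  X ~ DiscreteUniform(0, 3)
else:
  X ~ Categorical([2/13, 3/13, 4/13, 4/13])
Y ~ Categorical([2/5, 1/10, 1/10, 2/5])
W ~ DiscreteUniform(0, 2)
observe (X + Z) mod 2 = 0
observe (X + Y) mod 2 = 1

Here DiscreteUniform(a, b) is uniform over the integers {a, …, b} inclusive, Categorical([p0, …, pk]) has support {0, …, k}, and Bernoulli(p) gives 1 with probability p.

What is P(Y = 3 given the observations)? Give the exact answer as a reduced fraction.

P(Y = 3 | obs) = 16/65

Enumerate traces; 36 have nonzero weight after conditioning:
  (Z=1, X=1, Y=0, W=0) weight 2/195
  (Z=1, X=1, Y=0, W=1) weight 2/195
  (Z=1, X=1, Y=0, W=2) weight 2/195
  (Z=1, X=1, Y=2, W=0) weight 1/390
  (Z=1, X=1, Y=2, W=1) weight 1/390
  (Z=1, X=1, Y=2, W=2) weight 1/390
  (Z=1, X=3, Y=0, W=0) weight 8/585
  (Z=1, X=3, Y=0, W=1) weight 8/585
  (Z=2, X=0, Y=1, W=0) weight 1/585
  (Z=2, X=0, Y=3, W=0) weight 4/585
  … 26 more
Group by Y:
  weight(Y=0) = 9/65
  weight(Y=1) = 1/65
  weight(Y=2) = 9/260
  weight(Y=3) = 4/65
Total weight = 9/65 + 1/65 + 9/260 + 4/65 = 1/4
P(Y=0 | obs) = 9/65 / 1/4 = 36/65
P(Y=1 | obs) = 1/65 / 1/4 = 4/65
P(Y=2 | obs) = 9/260 / 1/4 = 9/65
P(Y=3 | obs) = 4/65 / 1/4 = 16/65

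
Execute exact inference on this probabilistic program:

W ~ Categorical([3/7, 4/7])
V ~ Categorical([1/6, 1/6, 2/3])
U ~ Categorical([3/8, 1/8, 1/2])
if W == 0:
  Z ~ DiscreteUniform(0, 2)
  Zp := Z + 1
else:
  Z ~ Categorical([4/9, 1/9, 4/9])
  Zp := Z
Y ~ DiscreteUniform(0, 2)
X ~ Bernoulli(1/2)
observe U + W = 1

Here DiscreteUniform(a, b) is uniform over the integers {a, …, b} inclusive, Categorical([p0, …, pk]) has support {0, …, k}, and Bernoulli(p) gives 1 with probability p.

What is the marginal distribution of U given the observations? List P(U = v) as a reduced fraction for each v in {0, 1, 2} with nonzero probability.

Enumerate traces; 108 have nonzero weight after conditioning:
  (W=0, V=0, U=1, Z=0, Y=0, X=0) weight 1/2016
  (W=0, V=0, U=1, Z=0, Y=0, X=1) weight 1/2016
  (W=0, V=0, U=1, Z=0, Y=1, X=0) weight 1/2016
  (W=0, V=0, U=1, Z=0, Y=1, X=1) weight 1/2016
  (W=0, V=0, U=1, Z=0, Y=2, X=0) weight 1/2016
  (W=0, V=0, U=1, Z=0, Y=2, X=1) weight 1/2016
  (W=0, V=0, U=1, Z=1, Y=0, X=0) weight 1/2016
  (W=0, V=0, U=1, Z=1, Y=0, X=1) weight 1/2016
  (W=1, V=0, U=0, Z=0, Y=0, X=0) weight 1/378
  … 99 more
Group by U:
  weight(U=0) = 3/14
  weight(U=1) = 3/56
Total weight = 3/14 + 3/56 = 15/56
P(U=0 | obs) = 3/14 / 15/56 = 4/5
P(U=1 | obs) = 3/56 / 15/56 = 1/5

P(U=0) = 4/5, P(U=1) = 1/5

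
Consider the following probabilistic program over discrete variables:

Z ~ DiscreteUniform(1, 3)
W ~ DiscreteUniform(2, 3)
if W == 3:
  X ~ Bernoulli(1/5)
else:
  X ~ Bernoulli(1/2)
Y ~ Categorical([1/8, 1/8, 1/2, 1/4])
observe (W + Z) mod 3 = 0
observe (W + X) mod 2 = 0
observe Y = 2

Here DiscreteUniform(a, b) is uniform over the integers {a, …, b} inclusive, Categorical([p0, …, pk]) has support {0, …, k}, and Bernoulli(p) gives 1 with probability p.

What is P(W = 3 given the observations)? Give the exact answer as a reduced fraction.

Enumerate traces; 2 have nonzero weight after conditioning:
  (Z=1, W=2, X=0, Y=2) weight 1/24
  (Z=3, W=3, X=1, Y=2) weight 1/60
Group by W:
  weight(W=2) = 1/24
  weight(W=3) = 1/60
Total weight = 1/24 + 1/60 = 7/120
P(W=2 | obs) = 1/24 / 7/120 = 5/7
P(W=3 | obs) = 1/60 / 7/120 = 2/7

P(W = 3 | obs) = 2/7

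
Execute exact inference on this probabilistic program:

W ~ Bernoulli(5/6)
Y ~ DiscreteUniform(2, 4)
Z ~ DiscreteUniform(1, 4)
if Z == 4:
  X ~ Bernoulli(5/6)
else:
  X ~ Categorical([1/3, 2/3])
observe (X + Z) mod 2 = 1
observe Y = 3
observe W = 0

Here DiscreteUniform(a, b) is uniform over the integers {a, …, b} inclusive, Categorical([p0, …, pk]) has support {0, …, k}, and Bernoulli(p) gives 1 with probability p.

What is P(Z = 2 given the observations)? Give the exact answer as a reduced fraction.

P(Z = 2 | obs) = 4/13

Enumerate traces; 4 have nonzero weight after conditioning:
  (W=0, Y=3, Z=1, X=0) weight 1/216
  (W=0, Y=3, Z=2, X=1) weight 1/108
  (W=0, Y=3, Z=3, X=0) weight 1/216
  (W=0, Y=3, Z=4, X=1) weight 5/432
Group by Z:
  weight(Z=1) = 1/216
  weight(Z=2) = 1/108
  weight(Z=3) = 1/216
  weight(Z=4) = 5/432
Total weight = 1/216 + 1/108 + 1/216 + 5/432 = 13/432
P(Z=1 | obs) = 1/216 / 13/432 = 2/13
P(Z=2 | obs) = 1/108 / 13/432 = 4/13
P(Z=3 | obs) = 1/216 / 13/432 = 2/13
P(Z=4 | obs) = 5/432 / 13/432 = 5/13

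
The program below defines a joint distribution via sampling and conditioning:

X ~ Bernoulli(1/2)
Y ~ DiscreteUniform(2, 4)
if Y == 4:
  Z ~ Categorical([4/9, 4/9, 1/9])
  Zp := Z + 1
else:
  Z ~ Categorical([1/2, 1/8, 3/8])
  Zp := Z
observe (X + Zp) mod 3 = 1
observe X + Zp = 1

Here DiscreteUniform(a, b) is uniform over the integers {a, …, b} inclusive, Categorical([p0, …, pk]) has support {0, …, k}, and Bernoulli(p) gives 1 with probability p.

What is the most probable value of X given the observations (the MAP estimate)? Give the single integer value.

Enumerate traces; 5 have nonzero weight after conditioning:
  (X=0, Y=2, Z=1) weight 1/48
  (X=0, Y=3, Z=1) weight 1/48
  (X=0, Y=4, Z=0) weight 2/27
  (X=1, Y=2, Z=0) weight 1/12
  (X=1, Y=3, Z=0) weight 1/12
Group by X:
  weight(X=0) = 25/216
  weight(X=1) = 1/6
Total weight = 25/216 + 1/6 = 61/216
P(X=0 | obs) = 25/216 / 61/216 = 25/61
P(X=1 | obs) = 1/6 / 61/216 = 36/61
argmax = 1

argmax_v P(X = v | obs) = 1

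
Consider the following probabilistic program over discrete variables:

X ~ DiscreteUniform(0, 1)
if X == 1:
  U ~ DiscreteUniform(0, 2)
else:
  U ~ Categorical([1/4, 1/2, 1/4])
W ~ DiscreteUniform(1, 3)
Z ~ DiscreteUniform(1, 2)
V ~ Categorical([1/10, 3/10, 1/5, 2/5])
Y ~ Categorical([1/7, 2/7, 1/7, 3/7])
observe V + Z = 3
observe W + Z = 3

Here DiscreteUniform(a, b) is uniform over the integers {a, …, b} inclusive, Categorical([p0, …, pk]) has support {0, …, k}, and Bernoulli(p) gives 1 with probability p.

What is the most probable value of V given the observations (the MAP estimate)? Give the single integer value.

argmax_v P(V = v | obs) = 1

Enumerate traces; 48 have nonzero weight after conditioning:
  (X=0, U=0, W=1, Z=2, V=1, Y=0) weight 1/1120
  (X=0, U=0, W=1, Z=2, V=1, Y=1) weight 1/560
  (X=0, U=0, W=1, Z=2, V=1, Y=2) weight 1/1120
  (X=0, U=0, W=1, Z=2, V=1, Y=3) weight 3/1120
  (X=0, U=0, W=2, Z=1, V=2, Y=0) weight 1/1680
  (X=0, U=0, W=2, Z=1, V=2, Y=1) weight 1/840
  (X=0, U=0, W=2, Z=1, V=2, Y=2) weight 1/1680
  (X=0, U=0, W=2, Z=1, V=2, Y=3) weight 1/560
  … 40 more
Group by V:
  weight(V=1) = 1/20
  weight(V=2) = 1/30
Total weight = 1/20 + 1/30 = 1/12
P(V=1 | obs) = 1/20 / 1/12 = 3/5
P(V=2 | obs) = 1/30 / 1/12 = 2/5
argmax = 1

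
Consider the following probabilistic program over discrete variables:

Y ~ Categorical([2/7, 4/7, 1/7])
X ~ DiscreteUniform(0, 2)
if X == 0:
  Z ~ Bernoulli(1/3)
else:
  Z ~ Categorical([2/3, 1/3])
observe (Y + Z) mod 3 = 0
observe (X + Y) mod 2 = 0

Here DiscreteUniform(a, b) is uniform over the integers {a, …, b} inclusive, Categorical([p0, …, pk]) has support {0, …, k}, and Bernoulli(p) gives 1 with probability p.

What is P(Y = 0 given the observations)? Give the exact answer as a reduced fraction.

Enumerate traces; 4 have nonzero weight after conditioning:
  (Y=0, X=0, Z=0) weight 4/63
  (Y=0, X=2, Z=0) weight 4/63
  (Y=2, X=0, Z=1) weight 1/63
  (Y=2, X=2, Z=1) weight 1/63
Group by Y:
  weight(Y=0) = 8/63
  weight(Y=2) = 2/63
Total weight = 8/63 + 2/63 = 10/63
P(Y=0 | obs) = 8/63 / 10/63 = 4/5
P(Y=2 | obs) = 2/63 / 10/63 = 1/5

P(Y = 0 | obs) = 4/5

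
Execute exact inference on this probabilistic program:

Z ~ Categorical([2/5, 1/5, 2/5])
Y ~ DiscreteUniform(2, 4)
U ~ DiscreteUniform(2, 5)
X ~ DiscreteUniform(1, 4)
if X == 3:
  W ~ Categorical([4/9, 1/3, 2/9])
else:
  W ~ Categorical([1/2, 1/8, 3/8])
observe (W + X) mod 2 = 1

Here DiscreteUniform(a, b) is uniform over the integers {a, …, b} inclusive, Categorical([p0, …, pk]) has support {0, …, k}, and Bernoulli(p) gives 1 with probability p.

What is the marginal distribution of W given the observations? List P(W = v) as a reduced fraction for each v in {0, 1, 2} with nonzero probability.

Enumerate traces; 216 have nonzero weight after conditioning:
  (Z=0, Y=2, U=2, X=1, W=0) weight 1/240
  (Z=0, Y=2, U=2, X=1, W=2) weight 1/320
  (Z=0, Y=2, U=2, X=2, W=1) weight 1/960
  (Z=0, Y=2, U=2, X=3, W=0) weight 1/270
  (Z=0, Y=2, U=2, X=3, W=2) weight 1/540
  (Z=0, Y=2, U=2, X=4, W=1) weight 1/960
  (Z=0, Y=2, U=3, X=1, W=0) weight 1/240
  (Z=0, Y=2, U=3, X=1, W=2) weight 1/320
  … 208 more
Group by W:
  weight(W=0) = 17/72
  weight(W=1) = 1/16
  weight(W=2) = 43/288
Total weight = 17/72 + 1/16 + 43/288 = 43/96
P(W=0 | obs) = 17/72 / 43/96 = 68/129
P(W=1 | obs) = 1/16 / 43/96 = 6/43
P(W=2 | obs) = 43/288 / 43/96 = 1/3

P(W=0) = 68/129, P(W=1) = 6/43, P(W=2) = 1/3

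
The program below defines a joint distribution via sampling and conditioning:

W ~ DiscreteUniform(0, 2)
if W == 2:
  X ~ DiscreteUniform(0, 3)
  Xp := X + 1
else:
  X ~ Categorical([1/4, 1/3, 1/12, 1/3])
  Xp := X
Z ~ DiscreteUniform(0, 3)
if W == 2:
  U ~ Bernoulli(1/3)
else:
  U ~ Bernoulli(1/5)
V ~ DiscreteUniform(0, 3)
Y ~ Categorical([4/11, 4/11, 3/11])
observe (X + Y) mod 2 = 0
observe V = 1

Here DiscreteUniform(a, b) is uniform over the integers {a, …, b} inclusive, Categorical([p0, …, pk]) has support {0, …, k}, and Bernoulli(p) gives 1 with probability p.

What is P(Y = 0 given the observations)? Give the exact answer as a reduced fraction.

Enumerate traces; 144 have nonzero weight after conditioning:
  (W=0, X=0, Z=0, U=0, V=1, Y=0) weight 1/660
  (W=0, X=0, Z=0, U=0, V=1, Y=2) weight 1/880
  (W=0, X=0, Z=0, U=1, V=1, Y=0) weight 1/2640
  (W=0, X=0, Z=0, U=1, V=1, Y=2) weight 1/3520
  (W=0, X=0, Z=1, U=0, V=1, Y=0) weight 1/660
  (W=0, X=0, Z=1, U=0, V=1, Y=2) weight 1/880
  (W=0, X=0, Z=1, U=1, V=1, Y=0) weight 1/2640
  (W=0, X=0, Z=1, U=1, V=1, Y=2) weight 1/3520
  (W=0, X=1, Z=0, U=0, V=1, Y=1) weight 1/495
  … 135 more
Group by Y:
  weight(Y=0) = 7/198
  weight(Y=1) = 1/18
  weight(Y=2) = 7/264
Total weight = 7/198 + 1/18 + 7/264 = 31/264
P(Y=0 | obs) = 7/198 / 31/264 = 28/93
P(Y=1 | obs) = 1/18 / 31/264 = 44/93
P(Y=2 | obs) = 7/264 / 31/264 = 7/31

P(Y = 0 | obs) = 28/93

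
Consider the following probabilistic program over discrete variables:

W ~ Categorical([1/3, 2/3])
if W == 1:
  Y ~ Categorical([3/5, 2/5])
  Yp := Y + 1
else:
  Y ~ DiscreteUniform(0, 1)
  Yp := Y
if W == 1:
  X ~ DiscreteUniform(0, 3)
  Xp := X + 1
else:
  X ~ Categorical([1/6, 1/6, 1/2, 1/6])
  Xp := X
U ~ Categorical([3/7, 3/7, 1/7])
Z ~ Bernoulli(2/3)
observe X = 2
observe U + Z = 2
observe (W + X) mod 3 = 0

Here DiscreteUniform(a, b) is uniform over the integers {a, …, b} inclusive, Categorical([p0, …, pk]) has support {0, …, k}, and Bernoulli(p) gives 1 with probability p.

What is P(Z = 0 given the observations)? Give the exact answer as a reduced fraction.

P(Z = 0 | obs) = 1/7

Enumerate traces; 4 have nonzero weight after conditioning:
  (W=1, Y=0, X=2, U=1, Z=1) weight 1/35
  (W=1, Y=0, X=2, U=2, Z=0) weight 1/210
  (W=1, Y=1, X=2, U=1, Z=1) weight 2/105
  (W=1, Y=1, X=2, U=2, Z=0) weight 1/315
Group by Z:
  weight(Z=0) = 1/126
  weight(Z=1) = 1/21
Total weight = 1/126 + 1/21 = 1/18
P(Z=0 | obs) = 1/126 / 1/18 = 1/7
P(Z=1 | obs) = 1/21 / 1/18 = 6/7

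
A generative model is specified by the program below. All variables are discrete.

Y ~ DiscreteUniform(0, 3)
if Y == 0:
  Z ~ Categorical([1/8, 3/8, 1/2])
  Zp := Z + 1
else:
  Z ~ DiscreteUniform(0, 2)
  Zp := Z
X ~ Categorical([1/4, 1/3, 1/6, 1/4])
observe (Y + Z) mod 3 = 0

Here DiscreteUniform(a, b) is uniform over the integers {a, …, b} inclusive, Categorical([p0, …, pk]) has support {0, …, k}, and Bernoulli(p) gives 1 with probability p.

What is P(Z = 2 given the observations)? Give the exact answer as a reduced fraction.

Enumerate traces; 16 have nonzero weight after conditioning:
  (Y=0, Z=0, X=0) weight 1/128
  (Y=0, Z=0, X=1) weight 1/96
  (Y=0, Z=0, X=2) weight 1/192
  (Y=0, Z=0, X=3) weight 1/128
  (Y=1, Z=2, X=0) weight 1/48
  (Y=1, Z=2, X=1) weight 1/36
  (Y=1, Z=2, X=2) weight 1/72
  (Y=1, Z=2, X=3) weight 1/48
  (Y=2, Z=1, X=0) weight 1/48
  … 7 more
Group by Z:
  weight(Z=0) = 11/96
  weight(Z=1) = 1/12
  weight(Z=2) = 1/12
Total weight = 11/96 + 1/12 + 1/12 = 9/32
P(Z=0 | obs) = 11/96 / 9/32 = 11/27
P(Z=1 | obs) = 1/12 / 9/32 = 8/27
P(Z=2 | obs) = 1/12 / 9/32 = 8/27

P(Z = 2 | obs) = 8/27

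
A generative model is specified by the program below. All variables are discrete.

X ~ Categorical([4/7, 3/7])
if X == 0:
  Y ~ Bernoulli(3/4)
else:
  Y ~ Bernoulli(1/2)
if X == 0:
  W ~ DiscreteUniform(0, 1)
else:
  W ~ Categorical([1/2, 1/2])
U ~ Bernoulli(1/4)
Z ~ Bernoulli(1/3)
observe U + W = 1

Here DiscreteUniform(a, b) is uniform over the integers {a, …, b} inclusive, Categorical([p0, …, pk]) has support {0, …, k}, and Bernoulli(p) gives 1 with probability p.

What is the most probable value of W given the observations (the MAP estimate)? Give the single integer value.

Enumerate traces; 16 have nonzero weight after conditioning:
  (X=0, Y=0, W=0, U=1, Z=0) weight 1/84
  (X=0, Y=0, W=0, U=1, Z=1) weight 1/168
  (X=0, Y=0, W=1, U=0, Z=0) weight 1/28
  (X=0, Y=0, W=1, U=0, Z=1) weight 1/56
  (X=0, Y=1, W=0, U=1, Z=0) weight 1/28
  (X=0, Y=1, W=0, U=1, Z=1) weight 1/56
  (X=0, Y=1, W=1, U=0, Z=0) weight 3/28
  (X=0, Y=1, W=1, U=0, Z=1) weight 3/56
  … 8 more
Group by W:
  weight(W=0) = 1/8
  weight(W=1) = 3/8
Total weight = 1/8 + 3/8 = 1/2
P(W=0 | obs) = 1/8 / 1/2 = 1/4
P(W=1 | obs) = 3/8 / 1/2 = 3/4
argmax = 1

argmax_v P(W = v | obs) = 1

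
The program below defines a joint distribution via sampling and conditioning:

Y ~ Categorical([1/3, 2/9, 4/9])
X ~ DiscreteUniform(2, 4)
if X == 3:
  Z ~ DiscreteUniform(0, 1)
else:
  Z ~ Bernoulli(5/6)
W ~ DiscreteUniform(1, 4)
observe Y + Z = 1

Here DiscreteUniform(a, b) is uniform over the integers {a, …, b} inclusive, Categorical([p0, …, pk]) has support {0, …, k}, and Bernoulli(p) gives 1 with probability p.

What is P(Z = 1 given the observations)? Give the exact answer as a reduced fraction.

P(Z = 1 | obs) = 39/49

Enumerate traces; 24 have nonzero weight after conditioning:
  (Y=0, X=2, Z=1, W=1) weight 5/216
  (Y=0, X=2, Z=1, W=2) weight 5/216
  (Y=0, X=2, Z=1, W=3) weight 5/216
  (Y=0, X=2, Z=1, W=4) weight 5/216
  (Y=0, X=3, Z=1, W=1) weight 1/72
  (Y=0, X=3, Z=1, W=2) weight 1/72
  (Y=0, X=3, Z=1, W=3) weight 1/72
  (Y=0, X=3, Z=1, W=4) weight 1/72
  (Y=1, X=2, Z=0, W=1) weight 1/324
  … 15 more
Group by Z:
  weight(Z=0) = 5/81
  weight(Z=1) = 13/54
Total weight = 5/81 + 13/54 = 49/162
P(Z=0 | obs) = 5/81 / 49/162 = 10/49
P(Z=1 | obs) = 13/54 / 49/162 = 39/49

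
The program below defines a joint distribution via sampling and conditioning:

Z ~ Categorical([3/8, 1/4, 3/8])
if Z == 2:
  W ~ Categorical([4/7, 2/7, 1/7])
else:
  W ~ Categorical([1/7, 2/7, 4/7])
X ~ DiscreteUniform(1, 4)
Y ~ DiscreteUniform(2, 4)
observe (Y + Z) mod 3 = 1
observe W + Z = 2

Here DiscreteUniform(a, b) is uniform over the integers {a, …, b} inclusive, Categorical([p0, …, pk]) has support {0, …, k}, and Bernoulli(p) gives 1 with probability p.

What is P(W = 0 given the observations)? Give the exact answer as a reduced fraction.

Enumerate traces; 12 have nonzero weight after conditioning:
  (Z=0, W=2, X=1, Y=4) weight 1/56
  (Z=0, W=2, X=2, Y=4) weight 1/56
  (Z=0, W=2, X=3, Y=4) weight 1/56
  (Z=0, W=2, X=4, Y=4) weight 1/56
  (Z=1, W=1, X=1, Y=3) weight 1/168
  (Z=1, W=1, X=2, Y=3) weight 1/168
  (Z=1, W=1, X=3, Y=3) weight 1/168
  (Z=1, W=1, X=4, Y=3) weight 1/168
  (Z=2, W=0, X=1, Y=2) weight 1/56
  … 3 more
Group by W:
  weight(W=0) = 1/14
  weight(W=1) = 1/42
  weight(W=2) = 1/14
Total weight = 1/14 + 1/42 + 1/14 = 1/6
P(W=0 | obs) = 1/14 / 1/6 = 3/7
P(W=1 | obs) = 1/42 / 1/6 = 1/7
P(W=2 | obs) = 1/14 / 1/6 = 3/7

P(W = 0 | obs) = 3/7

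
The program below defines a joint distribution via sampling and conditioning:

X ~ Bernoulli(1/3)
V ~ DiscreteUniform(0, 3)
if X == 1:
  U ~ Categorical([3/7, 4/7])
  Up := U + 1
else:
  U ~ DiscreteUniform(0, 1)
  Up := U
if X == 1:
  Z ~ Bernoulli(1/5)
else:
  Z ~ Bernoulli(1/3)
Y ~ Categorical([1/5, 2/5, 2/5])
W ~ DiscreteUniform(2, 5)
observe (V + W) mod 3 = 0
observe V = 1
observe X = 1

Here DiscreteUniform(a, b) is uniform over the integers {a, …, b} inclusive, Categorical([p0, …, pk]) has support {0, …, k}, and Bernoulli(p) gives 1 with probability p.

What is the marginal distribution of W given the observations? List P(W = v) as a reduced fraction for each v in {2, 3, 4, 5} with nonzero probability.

Enumerate traces; 24 have nonzero weight after conditioning:
  (X=1, V=1, U=0, Z=0, Y=0, W=2) weight 1/700
  (X=1, V=1, U=0, Z=0, Y=0, W=5) weight 1/700
  (X=1, V=1, U=0, Z=0, Y=1, W=2) weight 1/350
  (X=1, V=1, U=0, Z=0, Y=1, W=5) weight 1/350
  (X=1, V=1, U=0, Z=0, Y=2, W=2) weight 1/350
  (X=1, V=1, U=0, Z=0, Y=2, W=5) weight 1/350
  (X=1, V=1, U=0, Z=1, Y=0, W=2) weight 1/2800
  (X=1, V=1, U=0, Z=1, Y=0, W=5) weight 1/2800
  … 16 more
Group by W:
  weight(W=2) = 1/48
  weight(W=5) = 1/48
Total weight = 1/48 + 1/48 = 1/24
P(W=2 | obs) = 1/48 / 1/24 = 1/2
P(W=5 | obs) = 1/48 / 1/24 = 1/2

P(W=2) = 1/2, P(W=5) = 1/2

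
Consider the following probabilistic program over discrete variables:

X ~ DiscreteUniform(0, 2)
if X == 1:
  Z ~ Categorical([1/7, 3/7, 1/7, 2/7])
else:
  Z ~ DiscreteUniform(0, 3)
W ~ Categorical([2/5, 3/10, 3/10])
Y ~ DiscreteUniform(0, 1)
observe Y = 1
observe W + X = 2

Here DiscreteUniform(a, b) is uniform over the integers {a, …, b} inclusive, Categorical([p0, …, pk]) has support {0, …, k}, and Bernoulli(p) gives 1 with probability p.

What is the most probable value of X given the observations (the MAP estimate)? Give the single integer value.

Enumerate traces; 12 have nonzero weight after conditioning:
  (X=0, Z=0, W=2, Y=1) weight 1/80
  (X=0, Z=1, W=2, Y=1) weight 1/80
  (X=0, Z=2, W=2, Y=1) weight 1/80
  (X=0, Z=3, W=2, Y=1) weight 1/80
  (X=1, Z=0, W=1, Y=1) weight 1/140
  (X=1, Z=1, W=1, Y=1) weight 3/140
  (X=1, Z=2, W=1, Y=1) weight 1/140
  (X=1, Z=3, W=1, Y=1) weight 1/70
  (X=2, Z=0, W=0, Y=1) weight 1/60
  … 3 more
Group by X:
  weight(X=0) = 1/20
  weight(X=1) = 1/20
  weight(X=2) = 1/15
Total weight = 1/20 + 1/20 + 1/15 = 1/6
P(X=0 | obs) = 1/20 / 1/6 = 3/10
P(X=1 | obs) = 1/20 / 1/6 = 3/10
P(X=2 | obs) = 1/15 / 1/6 = 2/5
argmax = 2

argmax_v P(X = v | obs) = 2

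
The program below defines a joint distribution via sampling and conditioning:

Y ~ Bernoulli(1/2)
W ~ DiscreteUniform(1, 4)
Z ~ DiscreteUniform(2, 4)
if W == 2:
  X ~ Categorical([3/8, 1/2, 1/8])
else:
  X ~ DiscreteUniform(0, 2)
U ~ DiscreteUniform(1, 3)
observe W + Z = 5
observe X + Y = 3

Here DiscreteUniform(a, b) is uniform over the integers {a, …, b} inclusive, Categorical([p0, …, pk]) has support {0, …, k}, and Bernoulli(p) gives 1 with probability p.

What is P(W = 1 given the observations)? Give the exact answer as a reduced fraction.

P(W = 1 | obs) = 8/19

Enumerate traces; 9 have nonzero weight after conditioning:
  (Y=1, W=1, Z=4, X=2, U=1) weight 1/216
  (Y=1, W=1, Z=4, X=2, U=2) weight 1/216
  (Y=1, W=1, Z=4, X=2, U=3) weight 1/216
  (Y=1, W=2, Z=3, X=2, U=1) weight 1/576
  (Y=1, W=2, Z=3, X=2, U=2) weight 1/576
  (Y=1, W=2, Z=3, X=2, U=3) weight 1/576
  (Y=1, W=3, Z=2, X=2, U=1) weight 1/216
  (Y=1, W=3, Z=2, X=2, U=2) weight 1/216
  … 1 more
Group by W:
  weight(W=1) = 1/72
  weight(W=2) = 1/192
  weight(W=3) = 1/72
Total weight = 1/72 + 1/192 + 1/72 = 19/576
P(W=1 | obs) = 1/72 / 19/576 = 8/19
P(W=2 | obs) = 1/192 / 19/576 = 3/19
P(W=3 | obs) = 1/72 / 19/576 = 8/19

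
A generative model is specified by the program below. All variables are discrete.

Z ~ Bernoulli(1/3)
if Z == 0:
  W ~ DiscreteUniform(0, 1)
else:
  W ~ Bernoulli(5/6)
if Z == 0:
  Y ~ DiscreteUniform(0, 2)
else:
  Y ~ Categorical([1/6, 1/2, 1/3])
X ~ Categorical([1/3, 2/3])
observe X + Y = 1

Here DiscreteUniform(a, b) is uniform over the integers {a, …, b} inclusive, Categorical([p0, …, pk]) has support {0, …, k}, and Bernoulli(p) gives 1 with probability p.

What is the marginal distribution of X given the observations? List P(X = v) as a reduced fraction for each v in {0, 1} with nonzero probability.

Enumerate traces; 8 have nonzero weight after conditioning:
  (Z=0, W=0, Y=0, X=1) weight 2/27
  (Z=0, W=0, Y=1, X=0) weight 1/27
  (Z=0, W=1, Y=0, X=1) weight 2/27
  (Z=0, W=1, Y=1, X=0) weight 1/27
  (Z=1, W=0, Y=0, X=1) weight 1/162
  (Z=1, W=0, Y=1, X=0) weight 1/108
  (Z=1, W=1, Y=0, X=1) weight 5/162
  (Z=1, W=1, Y=1, X=0) weight 5/108
Group by X:
  weight(X=0) = 7/54
  weight(X=1) = 5/27
Total weight = 7/54 + 5/27 = 17/54
P(X=0 | obs) = 7/54 / 17/54 = 7/17
P(X=1 | obs) = 5/27 / 17/54 = 10/17

P(X=0) = 7/17, P(X=1) = 10/17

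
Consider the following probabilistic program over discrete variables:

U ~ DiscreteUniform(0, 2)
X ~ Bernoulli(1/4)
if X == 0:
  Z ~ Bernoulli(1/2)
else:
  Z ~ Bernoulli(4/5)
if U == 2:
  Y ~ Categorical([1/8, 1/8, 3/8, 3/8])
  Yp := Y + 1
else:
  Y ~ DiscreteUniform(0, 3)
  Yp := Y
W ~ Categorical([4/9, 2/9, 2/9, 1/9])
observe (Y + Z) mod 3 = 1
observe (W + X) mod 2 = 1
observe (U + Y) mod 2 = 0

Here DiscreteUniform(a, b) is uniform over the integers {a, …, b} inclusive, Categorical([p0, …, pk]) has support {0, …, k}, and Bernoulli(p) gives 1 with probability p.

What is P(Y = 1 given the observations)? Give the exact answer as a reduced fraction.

Enumerate traces; 16 have nonzero weight after conditioning:
  (U=0, X=0, Z=1, Y=0, W=1) weight 1/144
  (U=0, X=0, Z=1, Y=0, W=3) weight 1/288
  (U=0, X=1, Z=1, Y=0, W=0) weight 1/135
  (U=0, X=1, Z=1, Y=0, W=2) weight 1/270
  (U=1, X=0, Z=0, Y=1, W=1) weight 1/144
  (U=1, X=0, Z=0, Y=1, W=3) weight 1/288
  (U=1, X=0, Z=1, Y=3, W=1) weight 1/144
  (U=1, X=0, Z=1, Y=3, W=3) weight 1/288
  … 8 more
Group by Y:
  weight(Y=0) = 31/960
  weight(Y=1) = 19/1440
  weight(Y=3) = 31/1440
Total weight = 31/960 + 19/1440 + 31/1440 = 193/2880
P(Y=0 | obs) = 31/960 / 193/2880 = 93/193
P(Y=1 | obs) = 19/1440 / 193/2880 = 38/193
P(Y=3 | obs) = 31/1440 / 193/2880 = 62/193

P(Y = 1 | obs) = 38/193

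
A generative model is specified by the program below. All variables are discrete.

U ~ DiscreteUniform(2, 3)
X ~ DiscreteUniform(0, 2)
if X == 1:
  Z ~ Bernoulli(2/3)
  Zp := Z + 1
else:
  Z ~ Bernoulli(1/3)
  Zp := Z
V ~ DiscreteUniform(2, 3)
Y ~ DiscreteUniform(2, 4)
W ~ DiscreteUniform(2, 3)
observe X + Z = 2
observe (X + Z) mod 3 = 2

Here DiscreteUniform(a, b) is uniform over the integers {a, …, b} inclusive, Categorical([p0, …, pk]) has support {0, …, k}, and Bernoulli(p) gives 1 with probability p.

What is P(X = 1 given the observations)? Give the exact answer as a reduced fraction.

Enumerate traces; 48 have nonzero weight after conditioning:
  (U=2, X=1, Z=1, V=2, Y=2, W=2) weight 1/108
  (U=2, X=1, Z=1, V=2, Y=2, W=3) weight 1/108
  (U=2, X=1, Z=1, V=2, Y=3, W=2) weight 1/108
  (U=2, X=1, Z=1, V=2, Y=3, W=3) weight 1/108
  (U=2, X=1, Z=1, V=2, Y=4, W=2) weight 1/108
  (U=2, X=1, Z=1, V=2, Y=4, W=3) weight 1/108
  (U=2, X=1, Z=1, V=3, Y=2, W=2) weight 1/108
  (U=2, X=1, Z=1, V=3, Y=2, W=3) weight 1/108
  (U=2, X=2, Z=0, V=2, Y=2, W=2) weight 1/108
  … 39 more
Group by X:
  weight(X=1) = 2/9
  weight(X=2) = 2/9
Total weight = 2/9 + 2/9 = 4/9
P(X=1 | obs) = 2/9 / 4/9 = 1/2
P(X=2 | obs) = 2/9 / 4/9 = 1/2

P(X = 1 | obs) = 1/2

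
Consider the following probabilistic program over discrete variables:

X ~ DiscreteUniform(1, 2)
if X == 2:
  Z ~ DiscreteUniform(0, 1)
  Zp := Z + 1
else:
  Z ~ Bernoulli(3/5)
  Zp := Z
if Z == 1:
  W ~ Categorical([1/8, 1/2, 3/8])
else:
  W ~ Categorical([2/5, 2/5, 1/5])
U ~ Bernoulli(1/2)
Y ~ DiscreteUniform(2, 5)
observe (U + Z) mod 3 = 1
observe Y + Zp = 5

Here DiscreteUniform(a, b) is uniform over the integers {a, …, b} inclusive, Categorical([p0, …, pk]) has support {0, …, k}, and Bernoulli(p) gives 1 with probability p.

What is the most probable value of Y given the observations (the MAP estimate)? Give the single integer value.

argmax_v P(Y = v | obs) = 4

Enumerate traces; 12 have nonzero weight after conditioning:
  (X=1, Z=0, W=0, U=1, Y=5) weight 1/100
  (X=1, Z=0, W=1, U=1, Y=5) weight 1/100
  (X=1, Z=0, W=2, U=1, Y=5) weight 1/200
  (X=1, Z=1, W=0, U=0, Y=4) weight 3/640
  (X=1, Z=1, W=1, U=0, Y=4) weight 3/160
  (X=1, Z=1, W=2, U=0, Y=4) weight 9/640
  (X=2, Z=0, W=0, U=1, Y=4) weight 1/80
  (X=2, Z=0, W=1, U=1, Y=4) weight 1/80
  (X=2, Z=1, W=0, U=0, Y=3) weight 1/256
  … 3 more
Group by Y:
  weight(Y=3) = 1/32
  weight(Y=4) = 11/160
  weight(Y=5) = 1/40
Total weight = 1/32 + 11/160 + 1/40 = 1/8
P(Y=3 | obs) = 1/32 / 1/8 = 1/4
P(Y=4 | obs) = 11/160 / 1/8 = 11/20
P(Y=5 | obs) = 1/40 / 1/8 = 1/5
argmax = 4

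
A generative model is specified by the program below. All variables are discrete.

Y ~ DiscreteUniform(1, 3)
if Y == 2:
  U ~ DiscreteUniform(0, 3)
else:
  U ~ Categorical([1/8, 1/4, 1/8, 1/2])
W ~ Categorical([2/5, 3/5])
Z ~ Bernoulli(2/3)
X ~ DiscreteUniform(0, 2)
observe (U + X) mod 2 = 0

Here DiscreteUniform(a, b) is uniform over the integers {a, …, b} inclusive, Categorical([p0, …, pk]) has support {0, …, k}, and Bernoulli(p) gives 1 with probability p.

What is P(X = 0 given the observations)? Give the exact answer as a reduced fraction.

Enumerate traces; 72 have nonzero weight after conditioning:
  (Y=1, U=0, W=0, Z=0, X=0) weight 1/540
  (Y=1, U=0, W=0, Z=0, X=2) weight 1/540
  (Y=1, U=0, W=0, Z=1, X=0) weight 1/270
  (Y=1, U=0, W=0, Z=1, X=2) weight 1/270
  (Y=1, U=0, W=1, Z=0, X=0) weight 1/360
  (Y=1, U=0, W=1, Z=0, X=2) weight 1/360
  (Y=1, U=0, W=1, Z=1, X=0) weight 1/180
  (Y=1, U=0, W=1, Z=1, X=2) weight 1/180
  (Y=1, U=1, W=0, Z=0, X=1) weight 1/270
  … 63 more
Group by X:
  weight(X=0) = 1/9
  weight(X=1) = 2/9
  weight(X=2) = 1/9
Total weight = 1/9 + 2/9 + 1/9 = 4/9
P(X=0 | obs) = 1/9 / 4/9 = 1/4
P(X=1 | obs) = 2/9 / 4/9 = 1/2
P(X=2 | obs) = 1/9 / 4/9 = 1/4

P(X = 0 | obs) = 1/4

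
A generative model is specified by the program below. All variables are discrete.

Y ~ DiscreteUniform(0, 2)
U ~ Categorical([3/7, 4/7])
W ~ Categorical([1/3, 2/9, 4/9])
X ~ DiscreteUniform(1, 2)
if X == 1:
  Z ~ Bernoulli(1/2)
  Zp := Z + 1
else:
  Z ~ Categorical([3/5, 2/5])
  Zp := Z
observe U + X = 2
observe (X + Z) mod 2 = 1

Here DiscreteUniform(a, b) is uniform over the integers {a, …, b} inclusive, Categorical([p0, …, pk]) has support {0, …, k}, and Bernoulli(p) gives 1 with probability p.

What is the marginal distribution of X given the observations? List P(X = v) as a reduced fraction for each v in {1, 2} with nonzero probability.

P(X=1) = 5/8, P(X=2) = 3/8

Enumerate traces; 18 have nonzero weight after conditioning:
  (Y=0, U=0, W=0, X=2, Z=1) weight 1/105
  (Y=0, U=0, W=1, X=2, Z=1) weight 2/315
  (Y=0, U=0, W=2, X=2, Z=1) weight 4/315
  (Y=0, U=1, W=0, X=1, Z=0) weight 1/63
  (Y=0, U=1, W=1, X=1, Z=0) weight 2/189
  (Y=0, U=1, W=2, X=1, Z=0) weight 4/189
  (Y=1, U=0, W=0, X=2, Z=1) weight 1/105
  (Y=1, U=0, W=1, X=2, Z=1) weight 2/315
  … 10 more
Group by X:
  weight(X=1) = 1/7
  weight(X=2) = 3/35
Total weight = 1/7 + 3/35 = 8/35
P(X=1 | obs) = 1/7 / 8/35 = 5/8
P(X=2 | obs) = 3/35 / 8/35 = 3/8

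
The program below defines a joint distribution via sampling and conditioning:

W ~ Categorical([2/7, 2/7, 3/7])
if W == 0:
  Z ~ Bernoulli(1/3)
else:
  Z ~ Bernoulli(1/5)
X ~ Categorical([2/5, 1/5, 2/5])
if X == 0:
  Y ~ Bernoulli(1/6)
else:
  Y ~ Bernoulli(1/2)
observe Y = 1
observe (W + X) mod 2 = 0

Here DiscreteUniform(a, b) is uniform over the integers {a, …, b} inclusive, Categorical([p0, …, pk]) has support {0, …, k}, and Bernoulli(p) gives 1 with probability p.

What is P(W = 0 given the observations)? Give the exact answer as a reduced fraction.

Enumerate traces; 10 have nonzero weight after conditioning:
  (W=0, Z=0, X=0, Y=1) weight 4/315
  (W=0, Z=0, X=2, Y=1) weight 4/105
  (W=0, Z=1, X=0, Y=1) weight 2/315
  (W=0, Z=1, X=2, Y=1) weight 2/105
  (W=1, Z=0, X=1, Y=1) weight 4/175
  (W=1, Z=1, X=1, Y=1) weight 1/175
  (W=2, Z=0, X=0, Y=1) weight 4/175
  (W=2, Z=0, X=2, Y=1) weight 12/175
  … 2 more
Group by W:
  weight(W=0) = 8/105
  weight(W=1) = 1/35
  weight(W=2) = 4/35
Total weight = 8/105 + 1/35 + 4/35 = 23/105
P(W=0 | obs) = 8/105 / 23/105 = 8/23
P(W=1 | obs) = 1/35 / 23/105 = 3/23
P(W=2 | obs) = 4/35 / 23/105 = 12/23

P(W = 0 | obs) = 8/23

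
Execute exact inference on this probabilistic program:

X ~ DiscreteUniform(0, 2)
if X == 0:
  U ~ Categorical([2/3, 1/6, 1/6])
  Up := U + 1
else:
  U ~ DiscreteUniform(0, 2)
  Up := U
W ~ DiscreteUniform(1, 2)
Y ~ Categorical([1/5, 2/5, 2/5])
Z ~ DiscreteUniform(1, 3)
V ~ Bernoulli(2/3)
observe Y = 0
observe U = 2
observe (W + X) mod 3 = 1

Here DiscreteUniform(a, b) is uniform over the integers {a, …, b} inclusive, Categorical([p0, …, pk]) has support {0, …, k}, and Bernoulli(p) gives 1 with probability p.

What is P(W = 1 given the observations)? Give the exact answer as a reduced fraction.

P(W = 1 | obs) = 1/3

Enumerate traces; 12 have nonzero weight after conditioning:
  (X=0, U=2, W=1, Y=0, Z=1, V=0) weight 1/1620
  (X=0, U=2, W=1, Y=0, Z=1, V=1) weight 1/810
  (X=0, U=2, W=1, Y=0, Z=2, V=0) weight 1/1620
  (X=0, U=2, W=1, Y=0, Z=2, V=1) weight 1/810
  (X=0, U=2, W=1, Y=0, Z=3, V=0) weight 1/1620
  (X=0, U=2, W=1, Y=0, Z=3, V=1) weight 1/810
  (X=2, U=2, W=2, Y=0, Z=1, V=0) weight 1/810
  (X=2, U=2, W=2, Y=0, Z=1, V=1) weight 1/405
  … 4 more
Group by W:
  weight(W=1) = 1/180
  weight(W=2) = 1/90
Total weight = 1/180 + 1/90 = 1/60
P(W=1 | obs) = 1/180 / 1/60 = 1/3
P(W=2 | obs) = 1/90 / 1/60 = 2/3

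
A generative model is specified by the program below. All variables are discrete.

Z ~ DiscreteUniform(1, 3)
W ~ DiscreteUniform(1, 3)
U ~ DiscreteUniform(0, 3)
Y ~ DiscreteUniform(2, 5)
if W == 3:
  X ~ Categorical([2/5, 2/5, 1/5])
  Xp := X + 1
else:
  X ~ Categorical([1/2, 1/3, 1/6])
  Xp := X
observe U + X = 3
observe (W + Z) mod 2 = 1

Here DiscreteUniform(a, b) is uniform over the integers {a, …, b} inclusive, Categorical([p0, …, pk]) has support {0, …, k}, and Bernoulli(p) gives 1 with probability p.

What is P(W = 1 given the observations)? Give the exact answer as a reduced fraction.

Enumerate traces; 48 have nonzero weight after conditioning:
  (Z=1, W=2, U=1, Y=2, X=2) weight 1/864
  (Z=1, W=2, U=1, Y=3, X=2) weight 1/864
  (Z=1, W=2, U=1, Y=4, X=2) weight 1/864
  (Z=1, W=2, U=1, Y=5, X=2) weight 1/864
  (Z=1, W=2, U=2, Y=2, X=1) weight 1/432
  (Z=1, W=2, U=2, Y=3, X=1) weight 1/432
  (Z=1, W=2, U=2, Y=4, X=1) weight 1/432
  (Z=1, W=2, U=2, Y=5, X=1) weight 1/432
  (Z=2, W=1, U=1, Y=2, X=2) weight 1/864
  (Z=2, W=3, U=1, Y=2, X=2) weight 1/720
  … 38 more
Group by W:
  weight(W=1) = 1/36
  weight(W=2) = 1/18
  weight(W=3) = 1/36
Total weight = 1/36 + 1/18 + 1/36 = 1/9
P(W=1 | obs) = 1/36 / 1/9 = 1/4
P(W=2 | obs) = 1/18 / 1/9 = 1/2
P(W=3 | obs) = 1/36 / 1/9 = 1/4

P(W = 1 | obs) = 1/4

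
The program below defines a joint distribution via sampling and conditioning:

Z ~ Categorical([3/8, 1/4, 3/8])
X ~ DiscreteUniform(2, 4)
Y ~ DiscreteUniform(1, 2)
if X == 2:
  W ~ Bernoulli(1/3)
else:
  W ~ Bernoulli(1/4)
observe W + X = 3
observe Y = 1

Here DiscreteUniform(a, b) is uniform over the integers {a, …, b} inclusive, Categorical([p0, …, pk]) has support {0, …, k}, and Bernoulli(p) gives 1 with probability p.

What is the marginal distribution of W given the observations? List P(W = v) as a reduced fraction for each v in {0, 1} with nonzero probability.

Enumerate traces; 6 have nonzero weight after conditioning:
  (Z=0, X=2, Y=1, W=1) weight 1/48
  (Z=0, X=3, Y=1, W=0) weight 3/64
  (Z=1, X=2, Y=1, W=1) weight 1/72
  (Z=1, X=3, Y=1, W=0) weight 1/32
  (Z=2, X=2, Y=1, W=1) weight 1/48
  (Z=2, X=3, Y=1, W=0) weight 3/64
Group by W:
  weight(W=0) = 1/8
  weight(W=1) = 1/18
Total weight = 1/8 + 1/18 = 13/72
P(W=0 | obs) = 1/8 / 13/72 = 9/13
P(W=1 | obs) = 1/18 / 13/72 = 4/13

P(W=0) = 9/13, P(W=1) = 4/13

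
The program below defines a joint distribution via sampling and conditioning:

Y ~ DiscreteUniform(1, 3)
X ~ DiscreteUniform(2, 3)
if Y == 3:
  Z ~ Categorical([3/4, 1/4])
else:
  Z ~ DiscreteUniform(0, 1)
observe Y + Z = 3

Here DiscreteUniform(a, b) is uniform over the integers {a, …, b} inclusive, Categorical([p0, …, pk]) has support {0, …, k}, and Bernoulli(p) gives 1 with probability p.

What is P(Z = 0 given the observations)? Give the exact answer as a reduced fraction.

P(Z = 0 | obs) = 3/5

Enumerate traces; 4 have nonzero weight after conditioning:
  (Y=2, X=2, Z=1) weight 1/12
  (Y=2, X=3, Z=1) weight 1/12
  (Y=3, X=2, Z=0) weight 1/8
  (Y=3, X=3, Z=0) weight 1/8
Group by Z:
  weight(Z=0) = 1/4
  weight(Z=1) = 1/6
Total weight = 1/4 + 1/6 = 5/12
P(Z=0 | obs) = 1/4 / 5/12 = 3/5
P(Z=1 | obs) = 1/6 / 5/12 = 2/5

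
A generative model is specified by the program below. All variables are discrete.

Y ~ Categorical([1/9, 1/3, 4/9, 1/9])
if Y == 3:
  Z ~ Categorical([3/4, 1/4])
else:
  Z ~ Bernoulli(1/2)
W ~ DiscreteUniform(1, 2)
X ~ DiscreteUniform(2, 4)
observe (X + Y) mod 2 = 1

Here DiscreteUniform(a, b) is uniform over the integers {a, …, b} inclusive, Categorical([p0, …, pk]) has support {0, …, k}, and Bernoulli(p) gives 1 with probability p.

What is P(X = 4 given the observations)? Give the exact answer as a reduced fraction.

Enumerate traces; 24 have nonzero weight after conditioning:
  (Y=0, Z=0, W=1, X=3) weight 1/108
  (Y=0, Z=0, W=2, X=3) weight 1/108
  (Y=0, Z=1, W=1, X=3) weight 1/108
  (Y=0, Z=1, W=2, X=3) weight 1/108
  (Y=1, Z=0, W=1, X=2) weight 1/36
  (Y=1, Z=0, W=1, X=4) weight 1/36
  (Y=1, Z=0, W=2, X=2) weight 1/36
  (Y=1, Z=0, W=2, X=4) weight 1/36
  … 16 more
Group by X:
  weight(X=2) = 4/27
  weight(X=3) = 5/27
  weight(X=4) = 4/27
Total weight = 4/27 + 5/27 + 4/27 = 13/27
P(X=2 | obs) = 4/27 / 13/27 = 4/13
P(X=3 | obs) = 5/27 / 13/27 = 5/13
P(X=4 | obs) = 4/27 / 13/27 = 4/13

P(X = 4 | obs) = 4/13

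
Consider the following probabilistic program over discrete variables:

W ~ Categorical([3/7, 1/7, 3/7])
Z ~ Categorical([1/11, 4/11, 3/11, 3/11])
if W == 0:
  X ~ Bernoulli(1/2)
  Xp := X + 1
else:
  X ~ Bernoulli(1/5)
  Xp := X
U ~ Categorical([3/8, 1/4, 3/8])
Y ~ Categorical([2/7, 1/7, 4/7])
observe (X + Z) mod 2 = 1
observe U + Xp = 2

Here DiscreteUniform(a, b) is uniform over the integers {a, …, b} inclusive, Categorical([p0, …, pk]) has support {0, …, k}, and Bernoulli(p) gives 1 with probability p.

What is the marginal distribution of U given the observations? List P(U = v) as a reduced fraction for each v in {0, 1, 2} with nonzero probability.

P(U=0) = 90/563, P(U=1) = 137/563, P(U=2) = 336/563

Enumerate traces; 36 have nonzero weight after conditioning:
  (W=0, Z=0, X=1, U=0, Y=0) weight 9/4312
  (W=0, Z=0, X=1, U=0, Y=1) weight 9/8624
  (W=0, Z=0, X=1, U=0, Y=2) weight 9/2156
  (W=0, Z=1, X=0, U=1, Y=0) weight 3/539
  (W=0, Z=1, X=0, U=1, Y=1) weight 3/1078
  (W=0, Z=1, X=0, U=1, Y=2) weight 6/539
  (W=0, Z=2, X=1, U=0, Y=0) weight 27/4312
  (W=0, Z=2, X=1, U=0, Y=1) weight 27/8624
  (W=1, Z=1, X=0, U=2, Y=0) weight 12/2695
  … 27 more
Group by U:
  weight(U=0) = 9/308
  weight(U=1) = 137/3080
  weight(U=2) = 6/55
Total weight = 9/308 + 137/3080 + 6/55 = 563/3080
P(U=0 | obs) = 9/308 / 563/3080 = 90/563
P(U=1 | obs) = 137/3080 / 563/3080 = 137/563
P(U=2 | obs) = 6/55 / 563/3080 = 336/563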